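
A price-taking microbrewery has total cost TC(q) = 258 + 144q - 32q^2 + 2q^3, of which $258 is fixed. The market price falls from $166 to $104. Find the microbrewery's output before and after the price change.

Output falls from 11 to 10

AVC = 144 - 32q + 2q^2, minimized at q = 8 where min AVC = $16. MC = 144 - 64q + 6q^2.
At P = $166 ≥ min AVC, set P = MC on the rising branch: q = 11.
At P = $104 ≥ min AVC, set P = MC: q = 10. The firm stays open but cuts output.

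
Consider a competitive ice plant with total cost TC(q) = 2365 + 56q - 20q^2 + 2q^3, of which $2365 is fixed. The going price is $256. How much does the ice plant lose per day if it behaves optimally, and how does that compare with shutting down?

AVC = 56 - 20q + 2q^2 has its minimum $6 at q = 5; price $256 clears that bar, so the firm operates.
With MC = 56 - 40q + 6q^2, P = MC on the upward-sloping part at q* = 10.
TR = 256·10 = 2560. TC = 2365 + 560 = 2925. Profit = 2560 − 2925 = -$365.
That loss of $365 beats the $2365 the firm would lose by shutting down; producing recovers $2000 of fixed cost.

Profit = -$365 at q = 10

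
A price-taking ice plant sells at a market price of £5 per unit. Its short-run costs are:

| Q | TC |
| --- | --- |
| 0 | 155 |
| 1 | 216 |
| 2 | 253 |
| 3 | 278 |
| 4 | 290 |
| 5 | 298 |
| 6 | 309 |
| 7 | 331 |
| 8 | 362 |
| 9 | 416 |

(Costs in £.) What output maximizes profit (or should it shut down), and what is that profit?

Tabulate TR − TC: Q=0: -155; Q=1: -211; Q=2: -243; Q=3: -263; Q=4: -270; Q=5: -273; Q=6: -279; Q=7: -296; Q=8: -322; Q=9: -371.
Profit is highest at Q = 0. Equivalently, the lowest AVC in the table is 176/7 ≈ £25.14 at Q = 7, and P = £5 falls below it — price never covers variable cost, so the firm shuts down and loses only its fixed cost.

Q = 0 (shut down); profit = -£155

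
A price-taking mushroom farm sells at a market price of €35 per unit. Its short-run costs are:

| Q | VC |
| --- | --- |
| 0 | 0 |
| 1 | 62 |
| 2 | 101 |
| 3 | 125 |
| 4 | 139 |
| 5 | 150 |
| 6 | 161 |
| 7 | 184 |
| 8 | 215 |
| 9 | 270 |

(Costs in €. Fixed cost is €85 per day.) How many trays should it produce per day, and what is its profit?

Q = 8; profit = -€20

Tabulate TR − TC: Q=0: -85; Q=1: -112; Q=2: -116; Q=3: -105; Q=4: -84; Q=5: -60; Q=6: -36; Q=7: -24; Q=8: -20; Q=9: -40.
Profit is maximized at Q = 8. AVC there is 215/8 = €26.88 ≤ P, so producing beats shutting down (which would give -€85).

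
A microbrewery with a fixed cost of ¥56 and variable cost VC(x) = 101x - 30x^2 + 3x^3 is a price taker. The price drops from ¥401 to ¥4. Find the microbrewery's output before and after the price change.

Output falls from 10 to 0 (the firm shuts down)

AVC = 101 - 30x + 3x^2, minimized at x = 5 where min AVC = ¥26. MC = 101 - 60x + 9x^2.
At P = ¥401 ≥ min AVC, set P = MC on the rising branch: x = 10.
At P = ¥4 < min AVC = ¥26, price no longer covers variable cost at any output, so the firm shuts down: x = 0.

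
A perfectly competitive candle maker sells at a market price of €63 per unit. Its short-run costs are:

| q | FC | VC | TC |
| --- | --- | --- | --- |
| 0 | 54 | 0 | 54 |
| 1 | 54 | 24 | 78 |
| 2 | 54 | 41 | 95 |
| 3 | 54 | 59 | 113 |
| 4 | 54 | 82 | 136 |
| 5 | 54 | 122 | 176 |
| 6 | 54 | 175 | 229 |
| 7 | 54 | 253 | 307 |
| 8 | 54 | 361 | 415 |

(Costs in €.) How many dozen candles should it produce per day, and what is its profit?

q = 6; profit = €149

Tabulate TR − TC: q=0: -54; q=1: -15; q=2: 31; q=3: 76; q=4: 116; q=5: 139; q=6: 149; q=7: 134; q=8: 89.
Profit is maximized at q = 6. AVC there is 175/6 = €29.17 ≤ P, so producing beats shutting down (which would give -€54).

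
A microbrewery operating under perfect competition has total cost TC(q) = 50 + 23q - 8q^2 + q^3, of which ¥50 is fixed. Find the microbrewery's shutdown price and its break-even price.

AVC = 23 - 8q + q^2; minimized at q = 4, giving min AVC = ¥7. That is the shutdown price.
ATC = 50/q + 23 - 8q + q^2. Setting dATC/dq = −50/q^2 − 8 + 2q = 0 gives q = 5 (since 2·5^3 − 8·5^2 = 50).
min ATC = 50/5 + 23 − 8·5 + 5^2 = ¥18. That is the break-even price.
Between these two prices the firm operates at a loss; above ¥18 it earns a profit.

Shutdown price = ¥7; break-even price = ¥18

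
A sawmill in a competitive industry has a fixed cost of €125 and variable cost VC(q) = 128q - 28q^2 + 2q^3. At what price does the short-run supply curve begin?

The shutdown price is the minimum of AVC. VC = 128q - 28q^2 + 2q^3, so AVC = 128 - 28q + 2q^2.
dAVC/dq = -28 + 4q = 0 gives q = 7. min AVC = 128 - 28·7 + 2·7^2 = 30.
So the shutdown price is €30.

€30 per unit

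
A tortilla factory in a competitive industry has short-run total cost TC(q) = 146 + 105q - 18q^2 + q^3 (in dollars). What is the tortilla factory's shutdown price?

The firm shuts down when price falls below the minimum of average variable cost. AVC = VC/q = 105 - 18q + q^2.
dAVC/dq = -18 + 2q = 0 gives q = 9. min AVC = 105 - 18·9 + 9^2 = 24.
For P < $24 the firm produces nothing.

$24 per unit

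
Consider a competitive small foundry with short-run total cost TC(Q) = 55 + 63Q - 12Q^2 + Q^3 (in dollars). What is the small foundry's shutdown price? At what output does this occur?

The firm shuts down when price falls below the minimum of average variable cost. AVC = VC/Q = 63 - 12Q + Q^2.
At the minimum of AVC, MC = AVC. MC = 63 - 24Q + 3Q^2; setting MC = AVC gives 2Q^2 - 12Q = 0, so Q = 6. min AVC = 27.
So the shutdown price is $27.

$27 per unit, at Q = 6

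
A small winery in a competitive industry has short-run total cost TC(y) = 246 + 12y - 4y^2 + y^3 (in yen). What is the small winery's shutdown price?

¥8 per unit

Short-run supply begins at min AVC. From VC = 12y - 4y^2 + y^3, AVC = 12 - 4y + y^2.
dAVC/dy = -4 + 2y = 0 gives y = 2. min AVC = 12 - 4·2 + 2^2 = 8.
For P < ¥8 the firm produces nothing.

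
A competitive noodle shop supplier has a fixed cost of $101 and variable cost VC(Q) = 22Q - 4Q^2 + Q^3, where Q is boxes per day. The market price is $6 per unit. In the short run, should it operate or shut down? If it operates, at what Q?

Shut down

From TC, MC = TC'(Q) = 22 - 8Q + 3Q^2 and AVC = VC/Q = 22 - 4Q + Q^2.
The AVC parabola has its vertex at Q = 4/2 = 2, where AVC = 22 - 4·2 + 2^2 = $18.
Since P = $6 < min AVC = $18, price fails to cover variable cost at any output.
The firm minimizes its loss by shutting down and losing only its fixed cost of $101.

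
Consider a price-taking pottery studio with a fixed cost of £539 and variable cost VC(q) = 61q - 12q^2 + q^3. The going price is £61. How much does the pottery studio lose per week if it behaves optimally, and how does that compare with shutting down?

AVC = 61 - 12q + q^2; min AVC = £25 at q = 6. Since P = £61 ≥ min AVC, the firm produces.
With MC = 61 - 24q + 3q^2, P = MC on the upward-sloping part at q* = 8.
TR = 61·8 = 488. TC = 539 + 232 = 771. Profit = 488 − 771 = -£283.
By producing, the firm covers all variable cost plus £256 of fixed cost; shutting down would lose the full £539.

Profit = -£283 at q = 8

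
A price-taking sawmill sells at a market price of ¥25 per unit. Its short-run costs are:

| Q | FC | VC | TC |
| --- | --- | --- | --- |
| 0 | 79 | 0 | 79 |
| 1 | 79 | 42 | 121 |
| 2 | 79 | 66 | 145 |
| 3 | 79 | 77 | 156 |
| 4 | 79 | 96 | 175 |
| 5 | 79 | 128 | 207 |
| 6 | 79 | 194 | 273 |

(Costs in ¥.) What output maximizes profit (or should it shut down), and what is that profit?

Compute π = P·Q − TC at each output: Q=0: -79; Q=1: -96; Q=2: -95; Q=3: -81; Q=4: -75; Q=5: -82; Q=6: -123.
Profit is maximized at Q = 4. AVC there is 96/4 = ¥24 ≤ P, so producing beats shutting down (which would give -¥79).

Q = 4; profit = -¥75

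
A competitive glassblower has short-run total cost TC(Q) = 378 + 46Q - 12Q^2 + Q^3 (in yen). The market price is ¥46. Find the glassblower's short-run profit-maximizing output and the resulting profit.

Profit = -¥122 at Q = 8

AVC = 46 - 12Q + Q^2 has its minimum ¥10 at Q = 6; price ¥46 clears that bar, so the firm operates.
With MC = 46 - 24Q + 3Q^2, P = MC on the upward-sloping part at Q* = 8.
TR = 46·8 = 368. TC = 378 + 112 = 490. Profit = 368 − 490 = -¥122.
By producing, the firm covers all variable cost plus ¥256 of fixed cost; shutting down would lose the full ¥378.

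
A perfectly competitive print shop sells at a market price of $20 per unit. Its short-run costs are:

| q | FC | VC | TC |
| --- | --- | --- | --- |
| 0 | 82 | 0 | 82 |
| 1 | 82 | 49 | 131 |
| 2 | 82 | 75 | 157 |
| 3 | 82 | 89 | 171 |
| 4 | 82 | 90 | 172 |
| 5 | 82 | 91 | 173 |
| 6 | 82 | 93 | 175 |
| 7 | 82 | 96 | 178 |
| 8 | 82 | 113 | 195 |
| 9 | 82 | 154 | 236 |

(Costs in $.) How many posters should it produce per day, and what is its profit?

q = 8; profit = -$35

Profit at each row (π = 20q − TC): q=0: -82; q=1: -111; q=2: -117; q=3: -111; q=4: -92; q=5: -73; q=6: -55; q=7: -38; q=8: -35; q=9: -56.
Profit is maximized at q = 8. AVC there is 113/8 = $14.12 ≤ P, so producing beats shutting down (which would give -$82).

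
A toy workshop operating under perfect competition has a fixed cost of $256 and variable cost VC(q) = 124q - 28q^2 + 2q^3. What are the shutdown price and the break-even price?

AVC = 124 - 28q + 2q^2; minimized at q = 7, giving min AVC = $26. That is the shutdown price.
ATC = 256/q + 124 - 28q + 2q^2. Setting dATC/dq = −256/q^2 − 28 + 4q = 0 gives q = 8 (since 4·8^3 − 28·8^2 = 256).
min ATC = 256/8 + 124 − 28·8 + 2·8^2 = $60. That is the break-even price.
For $26 ≤ P < $60 the firm produces at a loss; below $26 it shuts down.

Shutdown price = $26; break-even price = $60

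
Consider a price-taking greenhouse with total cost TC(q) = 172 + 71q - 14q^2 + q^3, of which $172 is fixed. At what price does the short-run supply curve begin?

Short-run supply begins at min AVC. From VC = 71q - 14q^2 + q^3, AVC = 71 - 14q + q^2.
At the minimum of AVC, MC = AVC. MC = 71 - 28q + 3q^2; setting MC = AVC gives 2q^2 - 14q = 0, so q = 7. min AVC = 22.
The firm shuts down for any P below $22.

$22 per unit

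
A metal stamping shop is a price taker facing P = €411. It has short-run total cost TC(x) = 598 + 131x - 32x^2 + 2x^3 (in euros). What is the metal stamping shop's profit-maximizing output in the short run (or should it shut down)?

Produce at x = 14

From TC, MC = TC'(x) = 131 - 64x + 6x^2 and AVC = VC/x = 131 - 32x + 2x^2.
The AVC parabola has its vertex at x = 32/4 = 8, where AVC = 131 - 32·8 + 2·8^2 = €3.
P = €411 exceeds min AVC = €3, so the firm stays open.
P = MC gives -280 - 64x + 6x^2 = 0, with roots -10/3 and 14. Take the larger (rising MC): x* = 14.
Check: AVC at x = 14 is €75 ≤ P, so revenue covers variable cost.
Profit = P·x − TC = 411·14 − 1648 = €4106.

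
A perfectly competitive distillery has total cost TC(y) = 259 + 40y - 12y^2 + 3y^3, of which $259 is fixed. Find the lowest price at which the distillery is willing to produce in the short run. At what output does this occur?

$28 per unit, at y = 2

Short-run supply begins at min AVC. From VC = 40y - 12y^2 + 3y^3, AVC = 40 - 12y + 3y^2.
dAVC/dy = -12 + 6y = 0 gives y = 2. min AVC = 40 - 12·2 + 3·2^2 = 28.
So the shutdown price is $28.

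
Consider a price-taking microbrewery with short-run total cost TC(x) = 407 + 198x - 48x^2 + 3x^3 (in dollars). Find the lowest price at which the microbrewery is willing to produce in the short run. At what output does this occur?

$6 per unit, at x = 8

The shutdown price is the minimum of AVC. VC = 198x - 48x^2 + 3x^3, so AVC = 198 - 48x + 3x^2.
At the minimum of AVC, MC = AVC. MC = 198 - 96x + 9x^2; setting MC = AVC gives 6x^2 - 48x = 0, so x = 8. min AVC = 6.
For P < $6 the firm produces nothing.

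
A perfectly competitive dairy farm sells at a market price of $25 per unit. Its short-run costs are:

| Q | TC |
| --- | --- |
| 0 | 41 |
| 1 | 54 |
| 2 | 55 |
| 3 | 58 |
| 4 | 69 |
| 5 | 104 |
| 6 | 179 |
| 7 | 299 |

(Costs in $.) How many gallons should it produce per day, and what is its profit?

Tabulate TR − TC: Q=0: -41; Q=1: -29; Q=2: -5; Q=3: 17; Q=4: 31; Q=5: 21; Q=6: -29; Q=7: -124.
Profit is maximized at Q = 4. AVC there is 28/4 = $7 ≤ P, so producing beats shutting down (which would give -$41).

Q = 4; profit = $31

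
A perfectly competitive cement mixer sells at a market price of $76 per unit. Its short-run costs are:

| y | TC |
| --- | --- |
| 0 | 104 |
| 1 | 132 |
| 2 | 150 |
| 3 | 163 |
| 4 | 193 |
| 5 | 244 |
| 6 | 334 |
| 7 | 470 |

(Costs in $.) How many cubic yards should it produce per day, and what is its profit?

Profit at each row (π = 76y − TC): y=0: -104; y=1: -56; y=2: 2; y=3: 65; y=4: 111; y=5: 136; y=6: 122; y=7: 62.
Profit is maximized at y = 5. AVC there is 140/5 = $28 ≤ P, so producing beats shutting down (which would give -$104).

y = 5; profit = $136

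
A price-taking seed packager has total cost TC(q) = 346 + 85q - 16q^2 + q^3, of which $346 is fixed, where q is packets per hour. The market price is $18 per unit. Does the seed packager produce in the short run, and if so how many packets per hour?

From TC, MC = TC'(q) = 85 - 32q + 3q^2 and AVC = VC/q = 85 - 16q + q^2.
AVC is minimized where dAVC/dq = -16 + 2q = 0, at q = 8; min AVC = 85 - 16·8 + 8^2 = $21.
Since P = $18 < min AVC = $21, price fails to cover variable cost at any output.
Best response: produce nothing and absorb the $346 fixed cost.

Shut down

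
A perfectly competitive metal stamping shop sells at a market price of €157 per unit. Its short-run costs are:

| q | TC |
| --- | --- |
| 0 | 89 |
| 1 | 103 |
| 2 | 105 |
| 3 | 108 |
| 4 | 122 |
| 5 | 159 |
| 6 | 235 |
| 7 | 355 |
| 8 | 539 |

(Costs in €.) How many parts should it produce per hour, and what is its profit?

q = 7; profit = €744

Profit at each row (π = 157q − TC): q=0: -89; q=1: 54; q=2: 209; q=3: 363; q=4: 506; q=5: 626; q=6: 707; q=7: 744; q=8: 717.
Profit is maximized at q = 7. AVC there is 266/7 = €38 ≤ P, so producing beats shutting down (which would give -€89).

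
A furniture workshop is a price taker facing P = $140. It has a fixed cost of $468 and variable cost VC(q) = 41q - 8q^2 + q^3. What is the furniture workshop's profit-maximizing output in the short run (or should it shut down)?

Produce at q = 9

Strip out fixed cost: VC = 41q - 8q^2 + q^3. Then AVC = 41 - 8q + q^2 and MC = 41 - 16q + 3q^2.
AVC hits its minimum where MC = AVC, at q = 4, giving min AVC = 41 - 8·4 + 4^2 = $25.
Because $140 ≥ $25, revenue can cover variable cost; the firm operates.
Solving P = MC: -99 - 16q + 3q^2 = 0 ⇒ q = -11/3 or 9. On the upward-sloping branch, q* = 9.
Check: AVC at q = 9 is $50 ≤ P, so revenue covers variable cost.
Profit = P·q − TC = 140·9 − 918 = $342.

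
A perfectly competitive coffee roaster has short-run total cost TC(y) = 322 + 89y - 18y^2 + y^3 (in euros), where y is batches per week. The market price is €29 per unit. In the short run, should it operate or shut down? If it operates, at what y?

Produce at y = 10

From TC, MC = TC'(y) = 89 - 36y + 3y^2 and AVC = VC/y = 89 - 18y + y^2.
AVC is minimized where dAVC/dy = -18 + 2y = 0, at y = 9; min AVC = 89 - 18·9 + 9^2 = €8.
P = €29 exceeds min AVC = €8, so the firm stays open.
P = MC gives 60 - 36y + 3y^2 = 0, with roots 2 and 10. Take the larger (rising MC): y* = 10.
Check: AVC at y = 10 is €9 ≤ P, so revenue covers variable cost.
Profit = P·y − TC = 29·10 − 412 = -€122, a loss, but smaller than the €322 fixed cost the firm would lose by shutting down.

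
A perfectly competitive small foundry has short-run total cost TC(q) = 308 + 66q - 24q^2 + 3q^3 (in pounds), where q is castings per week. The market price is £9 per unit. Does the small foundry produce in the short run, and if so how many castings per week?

Strip out fixed cost: VC = 66q - 24q^2 + 3q^3. Then AVC = 66 - 24q + 3q^2 and MC = 66 - 48q + 9q^2.
AVC is minimized where dAVC/dq = -24 + 6q = 0, at q = 4; min AVC = 66 - 24·4 + 3·4^2 = £18.
With P < min AVC (£9 < £18), every unit sold adds to the loss.
The firm minimizes its loss by shutting down and losing only its fixed cost of £308.

Shut down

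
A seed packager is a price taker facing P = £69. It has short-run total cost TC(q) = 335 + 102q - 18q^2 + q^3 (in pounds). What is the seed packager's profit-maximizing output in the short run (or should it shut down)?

Strip out fixed cost: VC = 102q - 18q^2 + q^3. Then AVC = 102 - 18q + q^2 and MC = 102 - 36q + 3q^2.
AVC hits its minimum where MC = AVC, at q = 9, giving min AVC = 102 - 18·9 + 9^2 = £21.
Since P = £69 ≥ min AVC = £21, price covers variable cost and the firm should produce.
Solving P = MC: 33 - 36q + 3q^2 = 0 ⇒ q = 1 or 11. On the upward-sloping branch, q* = 11.
Check: AVC at q = 11 is £25 ≤ P, so revenue covers variable cost.
Profit = P·q − TC = 69·11 − 610 = £149.

Produce at q = 11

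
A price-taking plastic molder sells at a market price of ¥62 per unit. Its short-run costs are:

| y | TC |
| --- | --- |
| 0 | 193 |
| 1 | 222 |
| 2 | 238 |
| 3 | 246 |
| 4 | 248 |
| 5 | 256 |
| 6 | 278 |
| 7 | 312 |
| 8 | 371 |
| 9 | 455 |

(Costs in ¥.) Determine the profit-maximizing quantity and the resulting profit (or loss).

Compute π = P·y − TC at each output: y=0: -193; y=1: -160; y=2: -114; y=3: -60; y=4: 0; y=5: 54; y=6: 94; y=7: 122; y=8: 125; y=9: 103.
Profit is maximized at y = 8. AVC there is 178/8 = ¥22.25 ≤ P, so producing beats shutting down (which would give -¥193).

y = 8; profit = ¥125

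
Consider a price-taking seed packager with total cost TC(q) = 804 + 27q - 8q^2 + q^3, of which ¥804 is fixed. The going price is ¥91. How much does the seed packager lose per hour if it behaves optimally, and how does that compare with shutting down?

Profit = -¥292 at q = 8

AVC = 27 - 8q + q^2 has its minimum ¥11 at q = 4; price ¥91 clears that bar, so the firm operates.
With MC = 27 - 16q + 3q^2, P = MC on the upward-sloping part at q* = 8.
TR = 91·8 = 728. TC = 804 + 216 = 1020. Profit = 728 − 1020 = -¥292.
That loss of ¥292 beats the ¥804 the firm would lose by shutting down; producing recovers ¥512 of fixed cost.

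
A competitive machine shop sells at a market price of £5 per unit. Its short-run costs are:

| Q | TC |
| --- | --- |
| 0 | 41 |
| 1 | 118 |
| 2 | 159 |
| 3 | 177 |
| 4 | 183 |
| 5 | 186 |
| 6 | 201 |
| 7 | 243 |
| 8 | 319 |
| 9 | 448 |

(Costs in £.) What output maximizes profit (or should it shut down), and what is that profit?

Q = 0 (shut down); profit = -£41

Tabulate TR − TC: Q=0: -41; Q=1: -113; Q=2: -149; Q=3: -162; Q=4: -163; Q=5: -161; Q=6: -171; Q=7: -208; Q=8: -279; Q=9: -403.
Profit is highest at Q = 0. Equivalently, the lowest AVC in the table is 160/6 ≈ £26.67 at Q = 6, and P = £5 falls below it — price never covers variable cost, so the firm shuts down and loses only its fixed cost.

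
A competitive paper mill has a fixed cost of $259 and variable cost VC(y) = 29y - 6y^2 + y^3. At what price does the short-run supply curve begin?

Short-run supply begins at min AVC. From VC = 29y - 6y^2 + y^3, AVC = 29 - 6y + y^2.
At the minimum of AVC, MC = AVC. MC = 29 - 12y + 3y^2; setting MC = AVC gives 2y^2 - 6y = 0, so y = 3. min AVC = 20.
For P < $20 the firm produces nothing.

$20 per unit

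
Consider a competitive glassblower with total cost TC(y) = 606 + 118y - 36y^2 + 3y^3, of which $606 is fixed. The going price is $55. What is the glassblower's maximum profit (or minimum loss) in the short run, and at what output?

Profit = -$312 at y = 7

AVC = 118 - 36y + 3y^2; min AVC = $10 at y = 6. Since P = $55 ≥ min AVC, the firm produces.
MC = 118 - 72y + 9y^2. Setting P = MC and taking the root on the rising branch gives y* = 7.
TR = 55·7 = 385. TC = 606 + 91 = 697. Profit = 385 − 697 = -$312.
That loss of $312 beats the $606 the firm would lose by shutting down; producing recovers $294 of fixed cost.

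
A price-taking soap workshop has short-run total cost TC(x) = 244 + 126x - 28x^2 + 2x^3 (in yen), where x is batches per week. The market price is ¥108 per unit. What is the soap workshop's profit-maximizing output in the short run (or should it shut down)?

Variable cost is VC = 126x - 28x^2 + 2x^3, so AVC = VC/x = 126 - 28x + 2x^2 and MC = dTC/dx = 126 - 56x + 6x^2.
The AVC parabola has its vertex at x = 28/4 = 7, where AVC = 126 - 28·7 + 2·7^2 = ¥28.
P = ¥108 exceeds min AVC = ¥28, so the firm stays open.
P = MC gives 18 - 56x + 6x^2 = 0, with roots 1/3 and 9. Take the larger (rising MC): x* = 9.
Check: AVC at x = 9 is ¥36 ≤ P, so revenue covers variable cost.
Profit = P·x − TC = 108·9 − 568 = ¥404.

Produce at x = 9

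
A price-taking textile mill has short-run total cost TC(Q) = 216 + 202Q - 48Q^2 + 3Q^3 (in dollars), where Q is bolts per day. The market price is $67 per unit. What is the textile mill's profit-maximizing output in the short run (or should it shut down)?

Strip out fixed cost: VC = 202Q - 48Q^2 + 3Q^3. Then AVC = 202 - 48Q + 3Q^2 and MC = 202 - 96Q + 9Q^2.
AVC is minimized where dAVC/dQ = -48 + 6Q = 0, at Q = 8; min AVC = 202 - 48·8 + 3·8^2 = $10.
Because $67 ≥ $10, revenue can cover variable cost; the firm operates.
Solving P = MC: 135 - 96Q + 9Q^2 = 0 ⇒ Q = 5/3 or 9. On the upward-sloping branch, Q* = 9.
Check: AVC at Q = 9 is $13 ≤ P, so revenue covers variable cost.
Profit = P·Q − TC = 67·9 − 333 = $270.

Produce at Q = 9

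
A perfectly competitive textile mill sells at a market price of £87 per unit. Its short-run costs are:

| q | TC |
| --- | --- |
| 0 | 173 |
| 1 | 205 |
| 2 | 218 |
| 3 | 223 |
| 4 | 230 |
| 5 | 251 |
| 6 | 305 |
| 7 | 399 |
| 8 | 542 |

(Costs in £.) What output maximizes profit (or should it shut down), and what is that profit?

q = 6; profit = £217

Tabulate TR − TC: q=0: -173; q=1: -118; q=2: -44; q=3: 38; q=4: 118; q=5: 184; q=6: 217; q=7: 210; q=8: 154.
Profit is maximized at q = 6. AVC there is 132/6 = £22 ≤ P, so producing beats shutting down (which would give -£173).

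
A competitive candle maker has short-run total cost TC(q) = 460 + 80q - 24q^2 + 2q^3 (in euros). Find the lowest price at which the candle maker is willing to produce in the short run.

Short-run supply begins at min AVC. From VC = 80q - 24q^2 + 2q^3, AVC = 80 - 24q + 2q^2.
At the minimum of AVC, MC = AVC. MC = 80 - 48q + 6q^2; setting MC = AVC gives 4q^2 - 24q = 0, so q = 6. min AVC = 8.
For P < €8 the firm produces nothing.

€8 per unit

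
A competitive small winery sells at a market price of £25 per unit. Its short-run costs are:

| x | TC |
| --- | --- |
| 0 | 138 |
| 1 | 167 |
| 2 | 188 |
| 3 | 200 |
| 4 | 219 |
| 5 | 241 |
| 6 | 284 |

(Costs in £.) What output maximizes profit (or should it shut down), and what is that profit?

Profit at each row (π = 25x − TC): x=0: -138; x=1: -142; x=2: -138; x=3: -125; x=4: -119; x=5: -116; x=6: -134.
Profit is maximized at x = 5. AVC there is 103/5 = £20.60 ≤ P, so producing beats shutting down (which would give -£138).

x = 5; profit = -£116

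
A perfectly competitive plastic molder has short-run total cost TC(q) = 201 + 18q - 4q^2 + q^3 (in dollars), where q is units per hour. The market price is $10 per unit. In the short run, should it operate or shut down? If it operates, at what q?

From TC, MC = TC'(q) = 18 - 8q + 3q^2 and AVC = VC/q = 18 - 4q + q^2.
AVC hits its minimum where MC = AVC, at q = 2, giving min AVC = 18 - 4·2 + 2^2 = $14.
P = $10 lies below min AVC = $14; no output level covers variable cost.
Shutting down limits the loss to fixed cost, $201.

Shut down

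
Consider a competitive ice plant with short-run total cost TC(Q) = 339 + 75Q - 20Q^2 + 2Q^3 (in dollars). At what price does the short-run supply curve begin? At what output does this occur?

$25 per unit, at Q = 5

The shutdown price is the minimum of AVC. VC = 75Q - 20Q^2 + 2Q^3, so AVC = 75 - 20Q + 2Q^2.
At the minimum of AVC, MC = AVC. MC = 75 - 40Q + 6Q^2; setting MC = AVC gives 4Q^2 - 20Q = 0, so Q = 5. min AVC = 25.
For P < $25 the firm produces nothing.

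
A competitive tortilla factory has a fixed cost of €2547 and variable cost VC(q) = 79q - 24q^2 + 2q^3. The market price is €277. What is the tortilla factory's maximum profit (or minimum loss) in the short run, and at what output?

AVC = 79 - 24q + 2q^2 has its minimum €7 at q = 6; price €277 clears that bar, so the firm operates.
With MC = 79 - 48q + 6q^2, P = MC on the upward-sloping part at q* = 11.
TR = 277·11 = 3047. TC = 2547 + 627 = 3174. Profit = 3047 − 3174 = -€127.
That loss of €127 beats the €2547 the firm would lose by shutting down; producing recovers €2420 of fixed cost.

Profit = -€127 at q = 11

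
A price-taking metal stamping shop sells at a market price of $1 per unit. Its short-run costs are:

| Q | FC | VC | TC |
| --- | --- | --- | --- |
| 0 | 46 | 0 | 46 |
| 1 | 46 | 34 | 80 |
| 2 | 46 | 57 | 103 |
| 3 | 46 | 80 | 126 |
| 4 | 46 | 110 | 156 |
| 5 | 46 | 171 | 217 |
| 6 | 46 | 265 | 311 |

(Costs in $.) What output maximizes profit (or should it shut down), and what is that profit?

Compute π = P·Q − TC at each output: Q=0: -46; Q=1: -79; Q=2: -101; Q=3: -123; Q=4: -152; Q=5: -212; Q=6: -305.
Profit is highest at Q = 0. Equivalently, the lowest AVC in the table is 80/3 ≈ $26.67 at Q = 3, and P = $1 falls below it — price never covers variable cost, so the firm shuts down and loses only its fixed cost.

Q = 0 (shut down); profit = -$46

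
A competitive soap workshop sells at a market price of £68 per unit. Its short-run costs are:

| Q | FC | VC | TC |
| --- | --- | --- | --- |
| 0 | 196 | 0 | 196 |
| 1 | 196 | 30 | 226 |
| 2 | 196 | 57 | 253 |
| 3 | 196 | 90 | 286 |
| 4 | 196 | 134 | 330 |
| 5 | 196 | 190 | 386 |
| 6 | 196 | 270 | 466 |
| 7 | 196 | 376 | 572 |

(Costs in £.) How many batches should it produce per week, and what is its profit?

Q = 5; profit = -£46

Profit at each row (π = 68Q − TC): Q=0: -196; Q=1: -158; Q=2: -117; Q=3: -82; Q=4: -58; Q=5: -46; Q=6: -58; Q=7: -96.
Profit is maximized at Q = 5. AVC there is 190/5 = £38 ≤ P, so producing beats shutting down (which would give -£196).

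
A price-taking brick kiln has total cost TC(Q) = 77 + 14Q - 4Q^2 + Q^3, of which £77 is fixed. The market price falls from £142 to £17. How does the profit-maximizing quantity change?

AVC = 14 - 4Q + Q^2, minimized at Q = 2 where min AVC = £10. MC = 14 - 8Q + 3Q^2.
With P = £142 above the shutdown price, P = MC gives Q = 8.
At P = £17 ≥ min AVC, set P = MC: Q = 3. The firm stays open but cuts output.

Output falls from 8 to 3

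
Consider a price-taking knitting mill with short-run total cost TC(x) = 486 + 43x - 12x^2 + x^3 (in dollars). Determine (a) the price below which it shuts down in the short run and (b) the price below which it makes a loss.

Shutdown price = $7; break-even price = $70

AVC = 43 - 12x + x^2; minimized at x = 6, giving min AVC = $7. That is the shutdown price.
ATC = 486/x + 43 - 12x + x^2. Setting dATC/dx = −486/x^2 − 12 + 2x = 0 gives x = 9 (since 2·9^3 − 12·9^2 = 486).
min ATC = 486/9 + 43 − 12·9 + 9^2 = $70. That is the break-even price.
For $7 ≤ P < $70 the firm produces at a loss; below $7 it shuts down.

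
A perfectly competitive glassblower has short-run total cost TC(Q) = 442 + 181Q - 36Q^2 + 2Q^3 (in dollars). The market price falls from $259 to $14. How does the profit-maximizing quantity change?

AVC = 181 - 36Q + 2Q^2, minimized at Q = 9 where min AVC = $19. MC = 181 - 72Q + 6Q^2.
With P = $259 above the shutdown price, P = MC gives Q = 13.
At P = $14 < min AVC = $19, price no longer covers variable cost at any output, so the firm shuts down: Q = 0.

Output falls from 13 to 0 (the firm shuts down)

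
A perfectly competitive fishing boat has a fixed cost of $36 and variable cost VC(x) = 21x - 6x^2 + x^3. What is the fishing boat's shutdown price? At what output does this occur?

$12 per unit, at x = 3

The firm shuts down when price falls below the minimum of average variable cost. AVC = VC/x = 21 - 6x + x^2.
At the minimum of AVC, MC = AVC. MC = 21 - 12x + 3x^2; setting MC = AVC gives 2x^2 - 6x = 0, so x = 3. min AVC = 12.
The firm shuts down for any P below $12.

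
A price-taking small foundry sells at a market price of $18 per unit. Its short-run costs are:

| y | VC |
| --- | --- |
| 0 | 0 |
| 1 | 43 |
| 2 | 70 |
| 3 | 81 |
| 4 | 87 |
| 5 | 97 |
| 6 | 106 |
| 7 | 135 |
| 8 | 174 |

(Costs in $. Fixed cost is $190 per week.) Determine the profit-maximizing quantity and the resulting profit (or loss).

Profit at each row (π = 18y − TC): y=0: -190; y=1: -215; y=2: -224; y=3: -217; y=4: -205; y=5: -197; y=6: -188; y=7: -199; y=8: -220.
Profit is maximized at y = 6. AVC there is 106/6 = $17.67 ≤ P, so producing beats shutting down (which would give -$190).

y = 6; profit = -$188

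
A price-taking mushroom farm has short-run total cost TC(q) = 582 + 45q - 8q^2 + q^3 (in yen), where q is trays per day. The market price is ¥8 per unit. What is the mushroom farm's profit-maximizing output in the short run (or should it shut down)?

Variable cost is VC = 45q - 8q^2 + q^3, so AVC = VC/q = 45 - 8q + q^2 and MC = dTC/dq = 45 - 16q + 3q^2.
The AVC parabola has its vertex at q = 8/2 = 4, where AVC = 45 - 8·4 + 4^2 = ¥29.
Since P = ¥8 < min AVC = ¥29, price fails to cover variable cost at any output.
Best response: produce nothing and absorb the ¥582 fixed cost.

Shut down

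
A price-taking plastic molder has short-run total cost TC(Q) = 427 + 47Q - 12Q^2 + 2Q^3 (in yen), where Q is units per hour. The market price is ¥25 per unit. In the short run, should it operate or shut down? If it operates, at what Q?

Variable cost is VC = 47Q - 12Q^2 + 2Q^3, so AVC = VC/Q = 47 - 12Q + 2Q^2 and MC = dTC/dQ = 47 - 24Q + 6Q^2.
The AVC parabola has its vertex at Q = 12/4 = 3, where AVC = 47 - 12·3 + 2·3^2 = ¥29.
With P < min AVC (¥25 < ¥29), every unit sold adds to the loss.
Best response: produce nothing and absorb the ¥427 fixed cost.

Shut down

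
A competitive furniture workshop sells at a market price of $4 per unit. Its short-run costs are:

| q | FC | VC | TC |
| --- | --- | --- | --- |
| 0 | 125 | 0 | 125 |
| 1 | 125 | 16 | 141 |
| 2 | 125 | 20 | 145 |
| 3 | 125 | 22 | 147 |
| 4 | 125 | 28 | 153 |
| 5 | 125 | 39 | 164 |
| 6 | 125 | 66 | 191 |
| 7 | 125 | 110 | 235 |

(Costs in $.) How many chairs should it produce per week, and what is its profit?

q = 0 (shut down); profit = -$125

Profit at each row (π = 4q − TC): q=0: -125; q=1: -137; q=2: -137; q=3: -135; q=4: -137; q=5: -144; q=6: -167; q=7: -207.
Profit is highest at q = 0. Equivalently, the lowest AVC in the table is 28/4 ≈ $7 at q = 4, and P = $4 falls below it — price never covers variable cost, so the firm shuts down and loses only its fixed cost.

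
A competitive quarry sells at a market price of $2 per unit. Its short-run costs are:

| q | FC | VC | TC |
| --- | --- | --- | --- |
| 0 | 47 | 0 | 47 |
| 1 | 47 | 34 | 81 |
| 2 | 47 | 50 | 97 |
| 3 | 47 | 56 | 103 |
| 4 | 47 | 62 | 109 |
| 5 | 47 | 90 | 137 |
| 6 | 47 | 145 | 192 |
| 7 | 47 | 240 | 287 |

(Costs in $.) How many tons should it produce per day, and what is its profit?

q = 0 (shut down); profit = -$47

Tabulate TR − TC: q=0: -47; q=1: -79; q=2: -93; q=3: -97; q=4: -101; q=5: -127; q=6: -180; q=7: -273.
Profit is highest at q = 0. Equivalently, the lowest AVC in the table is 62/4 ≈ $15.50 at q = 4, and P = $2 falls below it — price never covers variable cost, so the firm shuts down and loses only its fixed cost.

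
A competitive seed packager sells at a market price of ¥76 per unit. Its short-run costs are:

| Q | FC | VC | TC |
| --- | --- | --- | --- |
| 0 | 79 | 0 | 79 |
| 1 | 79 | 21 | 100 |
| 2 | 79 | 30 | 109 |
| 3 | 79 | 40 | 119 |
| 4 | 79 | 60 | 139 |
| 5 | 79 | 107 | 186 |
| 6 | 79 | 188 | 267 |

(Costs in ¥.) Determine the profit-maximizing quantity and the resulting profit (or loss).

Q = 5; profit = ¥194

Tabulate TR − TC: Q=0: -79; Q=1: -24; Q=2: 43; Q=3: 109; Q=4: 165; Q=5: 194; Q=6: 189.
Profit is maximized at Q = 5. AVC there is 107/5 = ¥21.40 ≤ P, so producing beats shutting down (which would give -¥79).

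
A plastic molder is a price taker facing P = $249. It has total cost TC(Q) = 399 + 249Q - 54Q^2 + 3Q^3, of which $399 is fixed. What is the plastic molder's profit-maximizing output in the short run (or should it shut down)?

Strip out fixed cost: VC = 249Q - 54Q^2 + 3Q^3. Then AVC = 249 - 54Q + 3Q^2 and MC = 249 - 108Q + 9Q^2.
The AVC parabola has its vertex at Q = 54/6 = 9, where AVC = 249 - 54·9 + 3·9^2 = $6.
Since P = $249 ≥ min AVC = $6, price covers variable cost and the firm should produce.
Solving P = MC: -108Q + 9Q^2 = 0 ⇒ Q = 0 or 12. On the upward-sloping branch, Q* = 12.
Check: AVC at Q = 12 is $33 ≤ P, so revenue covers variable cost.
Profit = P·Q − TC = 249·12 − 795 = $2193.

Produce at Q = 12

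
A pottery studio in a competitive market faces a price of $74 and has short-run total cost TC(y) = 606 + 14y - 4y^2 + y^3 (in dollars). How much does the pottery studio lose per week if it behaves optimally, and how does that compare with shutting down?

Profit = -$318 at y = 6

AVC = 14 - 4y + y^2; min AVC = $10 at y = 2. Since P = $74 ≥ min AVC, the firm produces.
With MC = 14 - 8y + 3y^2, P = MC on the upward-sloping part at y* = 6.
TR = 74·6 = 444. TC = 606 + 156 = 762. Profit = 444 − 762 = -$318.
By producing, the firm covers all variable cost plus $288 of fixed cost; shutting down would lose the full $606.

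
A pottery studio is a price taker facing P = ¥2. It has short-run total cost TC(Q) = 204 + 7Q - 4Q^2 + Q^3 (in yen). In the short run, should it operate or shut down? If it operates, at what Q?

Shut down

Variable cost is VC = 7Q - 4Q^2 + Q^3, so AVC = VC/Q = 7 - 4Q + Q^2 and MC = dTC/dQ = 7 - 8Q + 3Q^2.
AVC is minimized where dAVC/dQ = -4 + 2Q = 0, at Q = 2; min AVC = 7 - 4·2 + 2^2 = ¥3.
Since P = ¥2 < min AVC = ¥3, price fails to cover variable cost at any output.
Best response: produce nothing and absorb the ¥204 fixed cost.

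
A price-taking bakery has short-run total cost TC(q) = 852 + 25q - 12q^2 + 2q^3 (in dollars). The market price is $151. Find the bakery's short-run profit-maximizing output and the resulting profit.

AVC = 25 - 12q + 2q^2; min AVC = $7 at q = 3. Since P = $151 ≥ min AVC, the firm produces.
With MC = 25 - 24q + 6q^2, P = MC on the upward-sloping part at q* = 7.
TR = 151·7 = 1057. TC = 852 + 273 = 1125. Profit = 1057 − 1125 = -$68.
That loss of $68 beats the $852 the firm would lose by shutting down; producing recovers $784 of fixed cost.

Profit = -$68 at q = 7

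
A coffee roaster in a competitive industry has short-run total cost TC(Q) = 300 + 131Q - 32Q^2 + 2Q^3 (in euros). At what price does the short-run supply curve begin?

The firm shuts down when price falls below the minimum of average variable cost. AVC = VC/Q = 131 - 32Q + 2Q^2.
dAVC/dQ = -32 + 4Q = 0 gives Q = 8. min AVC = 131 - 32·8 + 2·8^2 = 3.
So the shutdown price is €3.

€3 per unit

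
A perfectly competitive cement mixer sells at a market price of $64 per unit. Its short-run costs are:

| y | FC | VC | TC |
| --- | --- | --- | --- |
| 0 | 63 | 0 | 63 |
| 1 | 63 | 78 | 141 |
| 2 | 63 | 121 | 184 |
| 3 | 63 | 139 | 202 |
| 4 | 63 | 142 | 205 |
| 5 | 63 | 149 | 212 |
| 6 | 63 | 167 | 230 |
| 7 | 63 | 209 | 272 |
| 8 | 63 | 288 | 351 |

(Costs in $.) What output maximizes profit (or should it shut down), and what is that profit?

y = 7; profit = $176

Compute π = P·y − TC at each output: y=0: -63; y=1: -77; y=2: -56; y=3: -10; y=4: 51; y=5: 108; y=6: 154; y=7: 176; y=8: 161.
Profit is maximized at y = 7. AVC there is 209/7 = $29.86 ≤ P, so producing beats shutting down (which would give -$63).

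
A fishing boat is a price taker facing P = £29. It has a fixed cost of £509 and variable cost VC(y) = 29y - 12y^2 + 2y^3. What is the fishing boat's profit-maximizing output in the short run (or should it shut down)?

From TC, MC = TC'(y) = 29 - 24y + 6y^2 and AVC = VC/y = 29 - 12y + 2y^2.
AVC is minimized where dAVC/dy = -12 + 4y = 0, at y = 3; min AVC = 29 - 12·3 + 2·3^2 = £11.
P = £29 exceeds min AVC = £11, so the firm stays open.
Set P = MC: 29 = 29 - 24y + 6y^2 → -24y + 6y^2 = 0. The roots are y = 0 and y = 4; the profit-maximizing output is on the rising part of MC, so y* = 4.
Check: AVC at y = 4 is £13 ≤ P, so revenue covers variable cost.
Profit = P·y − TC = 29·4 − 561 = -£445, a loss, but smaller than the £509 fixed cost the firm would lose by shutting down.

Produce at y = 4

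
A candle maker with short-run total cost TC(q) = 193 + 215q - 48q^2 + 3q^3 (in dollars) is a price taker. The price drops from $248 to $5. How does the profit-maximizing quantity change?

Output falls from 11 to 0 (the firm shuts down)

AVC = 215 - 48q + 3q^2, minimized at q = 8 where min AVC = $23. MC = 215 - 96q + 9q^2.
With P = $248 above the shutdown price, P = MC gives q = 11.
At P = $5 < min AVC = $23, price no longer covers variable cost at any output, so the firm shuts down: q = 0.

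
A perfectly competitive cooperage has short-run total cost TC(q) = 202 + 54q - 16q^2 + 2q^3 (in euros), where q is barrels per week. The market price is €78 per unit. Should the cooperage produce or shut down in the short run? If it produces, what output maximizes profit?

Produce at q = 6

From TC, MC = TC'(q) = 54 - 32q + 6q^2 and AVC = VC/q = 54 - 16q + 2q^2.
AVC is minimized where dAVC/dq = -16 + 4q = 0, at q = 4; min AVC = 54 - 16·4 + 2·4^2 = €22.
P = €78 exceeds min AVC = €22, so the firm stays open.
Set P = MC: 78 = 54 - 32q + 6q^2 → -24 - 32q + 6q^2 = 0. The roots are q = -2/3 and q = 6; the profit-maximizing output is on the rising part of MC, so q* = 6.
Check: AVC at q = 6 is €30 ≤ P, so revenue covers variable cost.
Profit = P·q − TC = 78·6 − 382 = €86.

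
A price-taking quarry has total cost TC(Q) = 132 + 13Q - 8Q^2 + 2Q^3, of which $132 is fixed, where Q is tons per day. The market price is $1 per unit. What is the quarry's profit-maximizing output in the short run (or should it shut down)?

Shut down

From TC, MC = TC'(Q) = 13 - 16Q + 6Q^2 and AVC = VC/Q = 13 - 8Q + 2Q^2.
AVC is minimized where dAVC/dQ = -8 + 4Q = 0, at Q = 2; min AVC = 13 - 8·2 + 2·2^2 = $5.
P = $1 lies below min AVC = $5; no output level covers variable cost.
Best response: produce nothing and absorb the $132 fixed cost.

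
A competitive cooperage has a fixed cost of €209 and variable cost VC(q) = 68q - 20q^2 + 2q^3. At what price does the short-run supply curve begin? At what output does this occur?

The shutdown price is the minimum of AVC. VC = 68q - 20q^2 + 2q^3, so AVC = 68 - 20q + 2q^2.
dAVC/dq = -20 + 4q = 0 gives q = 5. min AVC = 68 - 20·5 + 2·5^2 = 18.
For P < €18 the firm produces nothing.

€18 per unit, at q = 5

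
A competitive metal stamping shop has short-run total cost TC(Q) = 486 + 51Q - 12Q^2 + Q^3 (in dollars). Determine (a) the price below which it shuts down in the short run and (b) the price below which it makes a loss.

Shutdown price = $15; break-even price = $78

AVC = 51 - 12Q + Q^2; minimized at Q = 6, giving min AVC = $15. That is the shutdown price.
ATC = 486/Q + 51 - 12Q + Q^2. Setting dATC/dQ = −486/Q^2 − 12 + 2Q = 0 gives Q = 9 (since 2·9^3 − 12·9^2 = 486).
min ATC = 486/9 + 51 − 12·9 + 9^2 = $78. That is the break-even price.
Between these two prices the firm operates at a loss; above $78 it earns a profit.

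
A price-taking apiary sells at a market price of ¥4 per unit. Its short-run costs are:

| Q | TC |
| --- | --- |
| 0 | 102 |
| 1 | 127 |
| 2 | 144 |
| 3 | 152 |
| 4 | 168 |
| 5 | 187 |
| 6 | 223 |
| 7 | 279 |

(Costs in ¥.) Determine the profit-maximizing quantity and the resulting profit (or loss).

Q = 0 (shut down); profit = -¥102

Compute π = P·Q − TC at each output: Q=0: -102; Q=1: -123; Q=2: -136; Q=3: -140; Q=4: -152; Q=5: -167; Q=6: -199; Q=7: -251.
Profit is highest at Q = 0. Equivalently, the lowest AVC in the table is 66/4 ≈ ¥16.50 at Q = 4, and P = ¥4 falls below it — price never covers variable cost, so the firm shuts down and loses only its fixed cost.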